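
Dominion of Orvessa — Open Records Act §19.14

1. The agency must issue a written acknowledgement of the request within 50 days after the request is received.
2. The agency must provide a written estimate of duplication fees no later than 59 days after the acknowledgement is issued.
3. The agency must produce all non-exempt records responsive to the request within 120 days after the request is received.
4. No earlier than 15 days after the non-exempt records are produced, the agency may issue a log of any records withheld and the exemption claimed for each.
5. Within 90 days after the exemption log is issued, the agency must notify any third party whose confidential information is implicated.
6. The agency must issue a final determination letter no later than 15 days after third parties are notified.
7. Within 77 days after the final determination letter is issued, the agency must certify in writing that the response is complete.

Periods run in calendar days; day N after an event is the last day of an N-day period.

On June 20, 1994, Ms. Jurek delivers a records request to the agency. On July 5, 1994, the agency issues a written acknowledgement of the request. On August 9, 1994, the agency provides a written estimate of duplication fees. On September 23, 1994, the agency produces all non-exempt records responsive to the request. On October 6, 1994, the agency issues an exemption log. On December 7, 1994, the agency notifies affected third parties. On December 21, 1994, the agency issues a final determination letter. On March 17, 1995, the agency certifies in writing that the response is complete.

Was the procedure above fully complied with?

Step 1 — counting 50 days from June 20, 1994 (when the request is received) gives a deadline of August 9, 1994; completed July 5, 1994, before the deadline.
Step 2 — counting 59 days from July 5, 1994 (when the acknowledgement is issued) gives a deadline of September 2, 1994; done August 9, 1994 — timely.
Step 3 — counting 120 days from June 20, 1994 (when the request is received) gives a deadline of October 18, 1994; September 23, 1994 is within that limit.
Step 4 — must wait 15 days from September 23, 1994 (when the non-exempt records are produced), so not before October 8, 1994; October 6, 1994 is 2 days before the earliest permitted date.

No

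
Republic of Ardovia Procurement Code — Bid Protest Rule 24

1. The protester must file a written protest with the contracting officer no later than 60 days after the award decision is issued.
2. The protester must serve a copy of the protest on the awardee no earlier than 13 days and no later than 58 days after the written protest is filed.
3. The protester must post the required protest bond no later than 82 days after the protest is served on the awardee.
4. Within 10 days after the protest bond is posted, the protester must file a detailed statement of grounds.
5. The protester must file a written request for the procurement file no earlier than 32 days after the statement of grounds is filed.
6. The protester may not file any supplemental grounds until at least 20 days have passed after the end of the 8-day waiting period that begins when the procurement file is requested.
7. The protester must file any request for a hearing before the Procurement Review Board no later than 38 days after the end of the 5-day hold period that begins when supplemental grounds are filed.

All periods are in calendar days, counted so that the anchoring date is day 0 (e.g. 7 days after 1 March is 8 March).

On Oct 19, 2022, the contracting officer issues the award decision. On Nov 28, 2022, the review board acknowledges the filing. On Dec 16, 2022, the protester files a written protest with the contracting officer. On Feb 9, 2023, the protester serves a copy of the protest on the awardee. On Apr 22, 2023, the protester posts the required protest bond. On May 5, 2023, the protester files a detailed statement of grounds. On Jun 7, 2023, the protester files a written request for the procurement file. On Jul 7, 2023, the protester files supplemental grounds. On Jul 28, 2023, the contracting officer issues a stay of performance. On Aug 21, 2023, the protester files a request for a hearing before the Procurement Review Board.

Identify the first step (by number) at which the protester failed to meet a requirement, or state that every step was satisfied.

Step 4

(1) due by Oct 19, 2022 + 60 days = Dec 18, 2022; done Dec 16, 2022 — timely.
(2) the permitted window runs from Dec 16, 2022 + 13 = Dec 29, 2022 to Dec 16, 2022 + 58 = Feb 12, 2023; done Feb 9, 2023 — within the window.
(3) due by Feb 9, 2023 + 82 days = May 2, 2023; completed Apr 22, 2023, before the deadline.
(4) due by Apr 22, 2023 + 10 days = May 2, 2023; May 5, 2023 misses that deadline by 3 days.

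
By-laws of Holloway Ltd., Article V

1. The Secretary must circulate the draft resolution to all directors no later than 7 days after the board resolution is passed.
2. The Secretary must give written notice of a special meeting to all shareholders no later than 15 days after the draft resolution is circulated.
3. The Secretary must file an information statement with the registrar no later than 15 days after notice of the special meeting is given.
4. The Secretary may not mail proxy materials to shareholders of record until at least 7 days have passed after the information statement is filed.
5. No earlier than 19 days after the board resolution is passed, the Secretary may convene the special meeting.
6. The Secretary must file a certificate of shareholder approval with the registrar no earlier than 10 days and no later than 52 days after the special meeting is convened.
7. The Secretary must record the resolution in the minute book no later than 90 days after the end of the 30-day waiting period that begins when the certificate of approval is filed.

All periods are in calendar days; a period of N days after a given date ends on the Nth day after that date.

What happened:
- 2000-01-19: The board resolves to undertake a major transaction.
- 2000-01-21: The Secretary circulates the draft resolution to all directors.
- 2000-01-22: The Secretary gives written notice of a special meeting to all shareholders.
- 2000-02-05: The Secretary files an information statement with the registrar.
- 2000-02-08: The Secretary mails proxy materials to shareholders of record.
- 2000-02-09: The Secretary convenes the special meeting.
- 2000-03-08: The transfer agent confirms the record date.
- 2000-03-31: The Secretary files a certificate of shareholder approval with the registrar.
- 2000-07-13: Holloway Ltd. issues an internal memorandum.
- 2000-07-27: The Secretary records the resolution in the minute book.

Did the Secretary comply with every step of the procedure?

No

(1) due by 2000-01-19 + 7 days = 2000-01-26; 2000-01-21 is within that limit.
(2) due by 2000-01-21 + 15 days = 2000-02-05; completed 2000-01-22, before the deadline.
(3) due by 2000-01-22 + 15 days = 2000-02-06; 2000-02-05 is within that limit.
(4) permitted from 2000-02-05 + 7 days = 2000-02-12 onward; acted on 2000-02-08, 4 days prematurely.
That is the first point of non-compliance.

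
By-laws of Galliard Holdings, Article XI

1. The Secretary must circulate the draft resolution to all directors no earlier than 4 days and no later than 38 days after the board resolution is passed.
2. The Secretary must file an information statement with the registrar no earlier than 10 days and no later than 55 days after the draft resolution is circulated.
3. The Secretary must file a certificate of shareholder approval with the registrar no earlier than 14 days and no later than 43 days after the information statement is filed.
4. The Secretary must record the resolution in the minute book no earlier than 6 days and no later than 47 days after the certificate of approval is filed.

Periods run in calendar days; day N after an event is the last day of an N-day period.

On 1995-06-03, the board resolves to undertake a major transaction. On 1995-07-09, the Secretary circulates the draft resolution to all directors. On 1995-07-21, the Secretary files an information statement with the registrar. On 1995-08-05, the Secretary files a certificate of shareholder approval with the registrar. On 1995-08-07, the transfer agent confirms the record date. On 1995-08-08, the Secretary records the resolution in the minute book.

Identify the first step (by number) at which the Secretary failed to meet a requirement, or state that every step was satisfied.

(1) the permitted window runs from 1995-06-03 + 4 = 1995-06-07 to 1995-06-03 + 38 = 1995-07-11; done 1995-07-09 — within the window.
(2) the permitted window runs from 1995-07-09 + 10 = 1995-07-19 to 1995-07-09 + 55 = 1995-09-02; done 1995-07-21, which is between those dates.
(3) the permitted window runs from 1995-07-21 + 14 = 1995-08-04 to 1995-07-21 + 43 = 1995-09-02; done 1995-08-05, which is between those dates.
(4) the permitted window runs from 1995-08-05 + 6 = 1995-08-11 to 1995-08-05 + 47 = 1995-09-21; 1995-08-08 is 3 days too early.

Step 4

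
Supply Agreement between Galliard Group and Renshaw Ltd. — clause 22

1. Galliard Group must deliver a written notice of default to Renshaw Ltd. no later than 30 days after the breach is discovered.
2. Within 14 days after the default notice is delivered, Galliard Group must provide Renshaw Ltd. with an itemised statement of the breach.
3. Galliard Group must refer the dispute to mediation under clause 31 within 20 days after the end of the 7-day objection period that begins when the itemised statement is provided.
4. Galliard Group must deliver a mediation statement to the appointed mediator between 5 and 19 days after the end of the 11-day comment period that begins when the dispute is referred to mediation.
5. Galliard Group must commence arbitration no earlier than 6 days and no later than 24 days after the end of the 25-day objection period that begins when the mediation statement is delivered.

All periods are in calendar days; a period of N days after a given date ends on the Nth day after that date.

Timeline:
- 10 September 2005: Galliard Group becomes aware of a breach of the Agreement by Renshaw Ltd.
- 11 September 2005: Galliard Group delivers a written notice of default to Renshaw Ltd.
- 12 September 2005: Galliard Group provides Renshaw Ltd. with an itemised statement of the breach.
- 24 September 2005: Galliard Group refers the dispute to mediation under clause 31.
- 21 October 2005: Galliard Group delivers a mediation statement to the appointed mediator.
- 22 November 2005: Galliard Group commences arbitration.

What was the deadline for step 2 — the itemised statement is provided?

Step 2 runs from 11 September 2005, when the default notice is delivered. 14 days after 11 September 2005 is 25 September 2005.

25 September 2005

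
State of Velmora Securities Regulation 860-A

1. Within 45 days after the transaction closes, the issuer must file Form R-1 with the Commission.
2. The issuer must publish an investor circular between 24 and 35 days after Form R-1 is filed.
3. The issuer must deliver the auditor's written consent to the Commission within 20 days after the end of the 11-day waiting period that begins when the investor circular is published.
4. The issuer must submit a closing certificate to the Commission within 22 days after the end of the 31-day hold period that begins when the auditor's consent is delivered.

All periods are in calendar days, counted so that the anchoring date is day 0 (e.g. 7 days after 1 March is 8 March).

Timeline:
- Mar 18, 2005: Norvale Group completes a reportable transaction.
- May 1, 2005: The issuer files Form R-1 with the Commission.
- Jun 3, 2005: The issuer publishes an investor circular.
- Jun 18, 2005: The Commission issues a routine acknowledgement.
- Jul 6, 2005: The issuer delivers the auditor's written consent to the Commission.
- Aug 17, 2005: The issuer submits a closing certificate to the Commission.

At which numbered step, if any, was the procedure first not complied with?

Step 3

Step 1: 45 days after Mar 18, 2005 (when the transaction closes) is May 2, 2005; May 1, 2005 is within that limit.
Step 2: the window is 24–35 days after May 1, 2005 (when Form R-1 is filed), so May 25, 2005 through Jun 5, 2005; done Jun 3, 2005 — within the window.
Step 3: 20 days after Jun 14, 2005 (end of the 11-day waiting period, which began when the investor circular is published on Jun 3, 2005) is Jul 4, 2005; done Jul 6, 2005 — 2 days late.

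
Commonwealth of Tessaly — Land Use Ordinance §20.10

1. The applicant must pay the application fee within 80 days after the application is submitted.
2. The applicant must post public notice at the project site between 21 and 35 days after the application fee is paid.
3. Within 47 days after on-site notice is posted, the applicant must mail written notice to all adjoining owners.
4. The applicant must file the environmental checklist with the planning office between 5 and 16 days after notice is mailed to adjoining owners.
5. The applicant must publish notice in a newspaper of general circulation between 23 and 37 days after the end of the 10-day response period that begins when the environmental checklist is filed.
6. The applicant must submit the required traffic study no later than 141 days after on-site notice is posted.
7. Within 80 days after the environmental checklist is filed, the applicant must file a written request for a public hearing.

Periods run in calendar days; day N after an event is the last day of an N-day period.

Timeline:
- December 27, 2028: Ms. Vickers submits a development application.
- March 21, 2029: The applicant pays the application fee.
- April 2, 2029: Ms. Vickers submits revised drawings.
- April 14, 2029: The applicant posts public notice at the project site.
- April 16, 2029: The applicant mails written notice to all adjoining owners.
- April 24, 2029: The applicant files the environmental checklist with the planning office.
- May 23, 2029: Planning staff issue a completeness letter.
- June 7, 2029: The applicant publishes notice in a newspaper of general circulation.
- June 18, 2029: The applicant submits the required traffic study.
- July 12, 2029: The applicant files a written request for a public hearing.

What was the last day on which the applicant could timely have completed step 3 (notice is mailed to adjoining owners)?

Step 3 runs from April 14, 2029, when on-site notice is posted. 47 days after April 14, 2029 is May 31, 2029.

May 31, 2029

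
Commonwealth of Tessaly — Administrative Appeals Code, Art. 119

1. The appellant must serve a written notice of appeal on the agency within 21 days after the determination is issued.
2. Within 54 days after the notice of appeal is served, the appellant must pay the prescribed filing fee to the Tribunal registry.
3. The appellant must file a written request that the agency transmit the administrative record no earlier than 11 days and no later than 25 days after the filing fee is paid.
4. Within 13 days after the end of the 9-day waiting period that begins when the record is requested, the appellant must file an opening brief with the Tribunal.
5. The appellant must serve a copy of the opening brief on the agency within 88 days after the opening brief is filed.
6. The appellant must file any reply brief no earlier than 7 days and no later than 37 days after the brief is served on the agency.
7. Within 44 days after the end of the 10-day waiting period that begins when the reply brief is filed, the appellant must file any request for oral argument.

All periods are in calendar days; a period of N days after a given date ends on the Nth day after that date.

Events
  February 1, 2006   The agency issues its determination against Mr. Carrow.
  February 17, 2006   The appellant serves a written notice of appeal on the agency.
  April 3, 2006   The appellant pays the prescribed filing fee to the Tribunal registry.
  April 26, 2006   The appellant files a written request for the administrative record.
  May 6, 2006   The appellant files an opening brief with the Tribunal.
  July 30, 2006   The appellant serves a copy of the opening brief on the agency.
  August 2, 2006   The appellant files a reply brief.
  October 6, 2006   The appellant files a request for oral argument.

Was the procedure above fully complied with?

No

Step 1 — counting 21 days from February 1, 2006 (when the determination is issued) gives a deadline of February 22, 2006; completed February 17, 2006, before the deadline.
Step 2 — counting 54 days from February 17, 2006 (when the notice of appeal is served) gives a deadline of April 12, 2006; completed April 3, 2006, before the deadline.
Step 3 — 11 and 25 days from April 3, 2006 (when the filing fee is paid) are April 14, 2006 and April 28, 2006 respectively; done April 26, 2006 — within the window.
Step 4 — counting 13 days from May 5, 2006 (end of the 9-day waiting period, which began when the record is requested on April 26, 2006) gives a deadline of May 18, 2006; done May 6, 2006 — timely.
Step 5 — counting 88 days from May 6, 2006 (when the opening brief is filed) gives a deadline of August 2, 2006; done July 30, 2006 — timely.
Step 6 — 7 and 37 days from July 30, 2006 (when the brief is served on the agency) are August 6, 2006 and September 5, 2006 respectively; August 2, 2006 is 4 days too early.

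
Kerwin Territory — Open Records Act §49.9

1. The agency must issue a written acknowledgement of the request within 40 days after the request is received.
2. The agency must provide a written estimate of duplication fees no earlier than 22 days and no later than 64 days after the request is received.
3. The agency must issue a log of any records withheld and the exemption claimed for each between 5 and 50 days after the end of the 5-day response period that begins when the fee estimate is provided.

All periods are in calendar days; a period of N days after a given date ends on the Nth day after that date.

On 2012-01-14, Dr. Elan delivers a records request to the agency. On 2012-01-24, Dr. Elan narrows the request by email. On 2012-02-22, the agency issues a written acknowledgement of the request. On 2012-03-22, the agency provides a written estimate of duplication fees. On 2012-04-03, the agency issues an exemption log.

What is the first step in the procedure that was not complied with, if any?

Step 2

Step 1: 40 days after 2012-01-14 (when the request is received) is 2012-02-23; done 2012-02-22 — timely.
Step 2: the window is 22–64 days after 2012-01-14 (when the request is received), so 2012-02-05 through 2012-03-18; 2012-03-22 is 4 days past the end of the window.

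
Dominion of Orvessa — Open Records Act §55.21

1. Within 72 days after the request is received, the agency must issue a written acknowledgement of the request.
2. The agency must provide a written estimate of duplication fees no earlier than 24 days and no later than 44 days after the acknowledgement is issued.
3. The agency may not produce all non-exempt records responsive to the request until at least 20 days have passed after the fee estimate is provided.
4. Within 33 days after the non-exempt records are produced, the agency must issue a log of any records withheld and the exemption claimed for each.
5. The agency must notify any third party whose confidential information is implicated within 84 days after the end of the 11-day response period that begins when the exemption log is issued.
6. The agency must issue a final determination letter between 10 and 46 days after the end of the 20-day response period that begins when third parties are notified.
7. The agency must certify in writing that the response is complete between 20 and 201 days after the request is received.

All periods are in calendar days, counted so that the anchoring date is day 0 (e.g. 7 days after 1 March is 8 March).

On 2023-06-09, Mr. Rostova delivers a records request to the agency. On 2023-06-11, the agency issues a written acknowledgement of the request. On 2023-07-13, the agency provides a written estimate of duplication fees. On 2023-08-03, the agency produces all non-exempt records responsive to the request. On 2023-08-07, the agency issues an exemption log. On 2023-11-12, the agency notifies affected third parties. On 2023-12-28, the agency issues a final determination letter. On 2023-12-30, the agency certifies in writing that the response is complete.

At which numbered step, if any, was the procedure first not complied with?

(1) due by 2023-06-09 + 72 days = 2023-08-20; done 2023-06-11 — timely.
(2) the permitted window runs from 2023-06-11 + 24 = 2023-07-05 to 2023-06-11 + 44 = 2023-07-25; done 2023-07-13 — within the window.
(3) permitted from 2023-07-13 + 20 days = 2023-08-02 onward; done 2023-08-03, after the minimum wait.
(4) due by 2023-08-03 + 33 days = 2023-09-05; done 2023-08-07 — timely.
(5) due by 2023-08-18 + 84 days = 2023-11-10; done 2023-11-12 — 2 days late.
That is the first point of non-compliance.

Step 5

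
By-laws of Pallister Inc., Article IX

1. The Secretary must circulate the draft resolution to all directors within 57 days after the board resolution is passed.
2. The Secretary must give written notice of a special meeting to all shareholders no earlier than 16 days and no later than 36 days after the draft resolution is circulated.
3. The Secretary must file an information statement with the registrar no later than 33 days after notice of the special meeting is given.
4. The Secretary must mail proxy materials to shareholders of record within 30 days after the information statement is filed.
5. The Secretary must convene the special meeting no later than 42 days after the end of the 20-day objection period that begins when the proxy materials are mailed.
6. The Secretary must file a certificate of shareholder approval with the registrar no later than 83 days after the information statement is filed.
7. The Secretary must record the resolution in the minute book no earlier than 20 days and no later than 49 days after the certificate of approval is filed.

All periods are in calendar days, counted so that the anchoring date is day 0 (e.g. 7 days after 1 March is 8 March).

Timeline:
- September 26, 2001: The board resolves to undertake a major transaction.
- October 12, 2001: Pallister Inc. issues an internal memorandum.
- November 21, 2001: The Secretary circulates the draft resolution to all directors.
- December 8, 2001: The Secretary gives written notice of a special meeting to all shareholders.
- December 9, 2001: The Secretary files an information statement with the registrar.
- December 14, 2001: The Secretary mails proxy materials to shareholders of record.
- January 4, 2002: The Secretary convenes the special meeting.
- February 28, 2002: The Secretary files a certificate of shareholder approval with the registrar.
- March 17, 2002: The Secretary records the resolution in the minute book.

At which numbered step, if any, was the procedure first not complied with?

(1) due by September 26, 2001 + 57 days = November 22, 2001; done November 21, 2001 — timely.
(2) the permitted window runs from November 21, 2001 + 16 = December 7, 2001 to November 21, 2001 + 36 = December 27, 2001; done December 8, 2001, which is between those dates.
(3) due by December 8, 2001 + 33 days = January 10, 2002; completed December 9, 2001, before the deadline.
(4) due by December 9, 2001 + 30 days = January 8, 2002; December 14, 2001 is within that limit.
(5) due by January 3, 2002 + 42 days = February 14, 2002; completed January 4, 2002, before the deadline.
(6) due by December 9, 2001 + 83 days = March 2, 2002; February 28, 2002 is within that limit.
(7) the permitted window runs from February 28, 2002 + 20 = March 20, 2002 to February 28, 2002 + 49 = April 18, 2002; done March 17, 2002 — 3 days before the window opened.

Step 7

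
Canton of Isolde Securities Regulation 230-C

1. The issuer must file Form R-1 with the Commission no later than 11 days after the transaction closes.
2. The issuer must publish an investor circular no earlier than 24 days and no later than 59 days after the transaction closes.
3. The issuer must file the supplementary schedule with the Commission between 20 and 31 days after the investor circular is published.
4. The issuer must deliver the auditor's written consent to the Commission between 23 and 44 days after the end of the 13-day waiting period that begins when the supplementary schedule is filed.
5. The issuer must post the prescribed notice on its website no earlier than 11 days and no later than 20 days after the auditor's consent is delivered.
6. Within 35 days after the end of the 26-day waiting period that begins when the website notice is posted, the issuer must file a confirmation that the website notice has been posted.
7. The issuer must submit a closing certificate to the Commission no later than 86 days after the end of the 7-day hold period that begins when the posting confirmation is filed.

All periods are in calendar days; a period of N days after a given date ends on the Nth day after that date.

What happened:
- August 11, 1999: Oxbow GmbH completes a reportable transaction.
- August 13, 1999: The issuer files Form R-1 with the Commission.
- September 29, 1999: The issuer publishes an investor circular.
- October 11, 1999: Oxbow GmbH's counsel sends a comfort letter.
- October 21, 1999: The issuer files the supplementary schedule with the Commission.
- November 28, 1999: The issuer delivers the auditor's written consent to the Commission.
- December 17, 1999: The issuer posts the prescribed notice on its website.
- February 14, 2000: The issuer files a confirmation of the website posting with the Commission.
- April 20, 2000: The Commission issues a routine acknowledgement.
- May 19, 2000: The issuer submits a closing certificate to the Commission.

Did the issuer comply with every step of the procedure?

No

Step 1 — counting 11 days from August 11, 1999 (when the transaction closes) gives a deadline of August 22, 1999; done August 13, 1999 — timely.
Step 2 — 24 and 59 days from August 11, 1999 (when the transaction closes) are September 4, 1999 and October 9, 1999 respectively; September 29, 1999 falls inside that range.
Step 3 — 20 and 31 days from September 29, 1999 (when the investor circular is published) are October 19, 1999 and October 30, 1999 respectively; done October 21, 1999 — within the window.
Step 4 — 23 and 44 days from November 3, 1999 (end of the 13-day waiting period, which began when the supplementary schedule is filed on October 21, 1999) are November 26, 1999 and December 17, 1999 respectively; done November 28, 1999 — within the window.
Step 5 — 11 and 20 days from November 28, 1999 (when the auditor's consent is delivered) are December 9, 1999 and December 18, 1999 respectively; December 17, 1999 falls inside that range.
Step 6 — counting 35 days from January 12, 2000 (end of the 26-day waiting period, which began when the website notice is posted on December 17, 1999) gives a deadline of February 16, 2000; February 14, 2000 is within that limit.
Step 7 — counting 86 days from February 21, 2000 (end of the 7-day hold period, which began when the posting confirmation is filed on February 14, 2000) gives a deadline of May 17, 2000; not done until May 19, 2000, 2 days after the deadline.
The procedure was therefore not followed at step 7.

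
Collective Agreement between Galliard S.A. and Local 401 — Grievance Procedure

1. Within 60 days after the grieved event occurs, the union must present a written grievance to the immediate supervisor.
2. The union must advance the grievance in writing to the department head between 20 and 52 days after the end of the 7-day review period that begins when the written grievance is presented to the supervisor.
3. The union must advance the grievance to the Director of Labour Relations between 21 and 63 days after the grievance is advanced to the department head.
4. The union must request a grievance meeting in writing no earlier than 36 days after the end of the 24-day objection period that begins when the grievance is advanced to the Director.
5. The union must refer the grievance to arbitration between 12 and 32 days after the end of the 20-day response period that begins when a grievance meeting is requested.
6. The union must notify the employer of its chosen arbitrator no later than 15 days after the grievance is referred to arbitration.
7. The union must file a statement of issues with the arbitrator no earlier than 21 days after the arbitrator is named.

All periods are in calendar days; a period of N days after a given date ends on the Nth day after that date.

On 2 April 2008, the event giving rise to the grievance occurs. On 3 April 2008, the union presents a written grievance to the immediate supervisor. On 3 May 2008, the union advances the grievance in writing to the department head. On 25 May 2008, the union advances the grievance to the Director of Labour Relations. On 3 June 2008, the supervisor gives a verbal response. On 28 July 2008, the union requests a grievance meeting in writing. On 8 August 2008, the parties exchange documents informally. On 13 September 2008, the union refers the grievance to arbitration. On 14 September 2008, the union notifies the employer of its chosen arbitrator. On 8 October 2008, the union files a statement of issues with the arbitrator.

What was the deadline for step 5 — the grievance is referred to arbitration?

18 September 2008

A grievance meeting is requested on 28 July 2008; the 20-day response period therefore ends 17 August 2008, and step 5 runs from that date. The window is 12–32 days after 17 August 2008; it closes on 18 September 2008.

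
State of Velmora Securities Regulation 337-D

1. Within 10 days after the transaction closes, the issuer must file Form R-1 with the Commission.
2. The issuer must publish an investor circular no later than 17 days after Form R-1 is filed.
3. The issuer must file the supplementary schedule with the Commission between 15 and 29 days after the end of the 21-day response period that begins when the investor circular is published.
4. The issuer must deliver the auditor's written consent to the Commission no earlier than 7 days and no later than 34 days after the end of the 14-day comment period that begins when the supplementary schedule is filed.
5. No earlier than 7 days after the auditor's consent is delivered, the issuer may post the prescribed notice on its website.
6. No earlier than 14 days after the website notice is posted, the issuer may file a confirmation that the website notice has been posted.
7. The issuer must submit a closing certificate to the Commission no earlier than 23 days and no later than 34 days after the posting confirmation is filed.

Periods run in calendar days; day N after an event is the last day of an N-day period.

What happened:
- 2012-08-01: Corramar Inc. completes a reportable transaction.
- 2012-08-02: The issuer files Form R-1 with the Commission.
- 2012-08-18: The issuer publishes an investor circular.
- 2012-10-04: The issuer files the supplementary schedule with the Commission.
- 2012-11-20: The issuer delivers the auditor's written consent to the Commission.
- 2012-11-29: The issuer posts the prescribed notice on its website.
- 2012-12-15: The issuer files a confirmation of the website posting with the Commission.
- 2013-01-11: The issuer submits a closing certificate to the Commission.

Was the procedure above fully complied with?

Yes

Step 1: 10 days after 2012-08-01 (when the transaction closes) is 2012-08-11; 2012-08-02 is within that limit.
Step 2: 17 days after 2012-08-02 (when Form R-1 is filed) is 2012-08-19; done 2012-08-18 — timely.
Step 3: the window is 15–29 days after 2012-09-08 (end of the 21-day response period, which began when the investor circular is published on 2012-08-18), so 2012-09-23 through 2012-10-07; done 2012-10-04, which is between those dates.
Step 4: the window is 7–34 days after 2012-10-18 (end of the 14-day comment period, which began when the supplementary schedule is filed on 2012-10-04), so 2012-10-25 through 2012-11-21; 2012-11-20 falls inside that range.
Step 5: the earliest permitted date is 7 days after 2012-11-20 (when the auditor's consent is delivered), i.e. 2012-11-27; 2012-11-29 is on or after that date.
Step 6: the earliest permitted date is 14 days after 2012-11-29 (when the website notice is posted), i.e. 2012-12-13; 2012-12-15 is on or after that date.
Step 7: the window is 23–34 days after 2012-12-15 (when the posting confirmation is filed), so 2013-01-07 through 2013-01-18; 2013-01-11 falls inside that range.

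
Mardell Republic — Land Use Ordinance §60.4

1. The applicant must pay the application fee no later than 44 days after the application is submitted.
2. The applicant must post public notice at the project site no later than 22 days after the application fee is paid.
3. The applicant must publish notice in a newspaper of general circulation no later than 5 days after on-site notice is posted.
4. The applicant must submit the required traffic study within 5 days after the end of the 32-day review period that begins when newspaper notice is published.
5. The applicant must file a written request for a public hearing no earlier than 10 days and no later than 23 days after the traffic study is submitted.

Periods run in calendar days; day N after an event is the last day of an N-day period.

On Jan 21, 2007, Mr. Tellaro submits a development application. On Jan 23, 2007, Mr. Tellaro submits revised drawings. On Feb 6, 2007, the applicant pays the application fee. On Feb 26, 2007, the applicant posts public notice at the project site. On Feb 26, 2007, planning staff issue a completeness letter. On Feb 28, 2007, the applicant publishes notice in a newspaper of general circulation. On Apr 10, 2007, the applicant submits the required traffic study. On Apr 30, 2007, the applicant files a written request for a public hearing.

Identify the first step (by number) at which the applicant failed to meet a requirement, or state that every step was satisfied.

Step 1: 44 days after Jan 21, 2007 (when the application is submitted) is Mar 6, 2007; Feb 6, 2007 is within that limit.
Step 2: 22 days after Feb 6, 2007 (when the application fee is paid) is Feb 28, 2007; done Feb 26, 2007 — timely.
Step 3: 5 days after Feb 26, 2007 (when on-site notice is posted) is Mar 3, 2007; done Feb 28, 2007 — timely.
Step 4: 5 days after Apr 1, 2007 (end of the 32-day review period, which began when newspaper notice is published on Feb 28, 2007) is Apr 6, 2007; not done until Apr 10, 2007, 4 days after the deadline.
The procedure was therefore not followed at step 4.

Step 4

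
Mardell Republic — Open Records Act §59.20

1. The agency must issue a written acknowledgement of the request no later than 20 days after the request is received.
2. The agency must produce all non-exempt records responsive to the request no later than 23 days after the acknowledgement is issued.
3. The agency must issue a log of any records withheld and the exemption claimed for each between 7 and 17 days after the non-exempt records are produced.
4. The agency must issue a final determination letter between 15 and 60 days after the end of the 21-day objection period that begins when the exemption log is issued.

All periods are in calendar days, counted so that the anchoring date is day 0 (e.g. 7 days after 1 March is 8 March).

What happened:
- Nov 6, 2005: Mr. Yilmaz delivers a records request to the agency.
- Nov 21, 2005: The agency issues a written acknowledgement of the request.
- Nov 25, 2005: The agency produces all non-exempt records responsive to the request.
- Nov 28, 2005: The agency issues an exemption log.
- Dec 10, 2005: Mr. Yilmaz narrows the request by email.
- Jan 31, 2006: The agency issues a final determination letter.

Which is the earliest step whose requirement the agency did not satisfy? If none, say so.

Step 1 — counting 20 days from Nov 6, 2005 (when the request is received) gives a deadline of Nov 26, 2005; done Nov 21, 2005 — timely.
Step 2 — counting 23 days from Nov 21, 2005 (when the acknowledgement is issued) gives a deadline of Dec 14, 2005; done Nov 25, 2005 — timely.
Step 3 — 7 and 17 days from Nov 25, 2005 (when the non-exempt records are produced) are Dec 2, 2005 and Dec 12, 2005 respectively; Nov 28, 2005 is 4 days too early.

Step 3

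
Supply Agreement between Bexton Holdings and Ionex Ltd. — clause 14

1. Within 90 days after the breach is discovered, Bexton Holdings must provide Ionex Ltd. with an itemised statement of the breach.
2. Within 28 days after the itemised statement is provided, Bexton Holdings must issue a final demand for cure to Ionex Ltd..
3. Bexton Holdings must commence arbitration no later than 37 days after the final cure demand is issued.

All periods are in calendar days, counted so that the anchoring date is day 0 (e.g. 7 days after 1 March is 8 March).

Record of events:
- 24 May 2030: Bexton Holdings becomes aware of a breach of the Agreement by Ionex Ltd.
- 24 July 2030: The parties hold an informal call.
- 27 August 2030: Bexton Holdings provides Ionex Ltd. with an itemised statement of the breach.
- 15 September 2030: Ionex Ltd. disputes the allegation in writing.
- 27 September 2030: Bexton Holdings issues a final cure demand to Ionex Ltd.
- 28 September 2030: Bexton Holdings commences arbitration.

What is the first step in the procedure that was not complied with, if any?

(1) due by 24 May 2030 + 90 days = 22 August 2030; done 27 August 2030 — 5 days late.
No need to go further; step 1 was not satisfied.

Step 1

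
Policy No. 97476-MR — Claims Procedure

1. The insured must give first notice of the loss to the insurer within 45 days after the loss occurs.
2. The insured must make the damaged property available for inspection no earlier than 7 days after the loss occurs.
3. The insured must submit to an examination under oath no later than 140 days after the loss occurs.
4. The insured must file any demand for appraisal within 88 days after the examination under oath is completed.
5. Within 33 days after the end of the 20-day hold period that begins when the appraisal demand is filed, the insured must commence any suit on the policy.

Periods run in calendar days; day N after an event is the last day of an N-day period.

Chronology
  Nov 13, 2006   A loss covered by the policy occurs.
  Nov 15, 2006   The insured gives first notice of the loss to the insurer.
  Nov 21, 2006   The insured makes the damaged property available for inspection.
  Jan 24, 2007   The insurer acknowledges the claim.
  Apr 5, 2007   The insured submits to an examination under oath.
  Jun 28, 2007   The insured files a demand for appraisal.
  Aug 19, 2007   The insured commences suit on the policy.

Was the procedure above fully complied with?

No

(1) due by Nov 13, 2006 + 45 days = Dec 28, 2006; done Nov 15, 2006 — timely.
(2) permitted from Nov 13, 2006 + 7 days = Nov 20, 2006 onward; done Nov 21, 2006, after the minimum wait.
(3) due by Nov 13, 2006 + 140 days = Apr 2, 2007; done Apr 5, 2007 — 3 days late.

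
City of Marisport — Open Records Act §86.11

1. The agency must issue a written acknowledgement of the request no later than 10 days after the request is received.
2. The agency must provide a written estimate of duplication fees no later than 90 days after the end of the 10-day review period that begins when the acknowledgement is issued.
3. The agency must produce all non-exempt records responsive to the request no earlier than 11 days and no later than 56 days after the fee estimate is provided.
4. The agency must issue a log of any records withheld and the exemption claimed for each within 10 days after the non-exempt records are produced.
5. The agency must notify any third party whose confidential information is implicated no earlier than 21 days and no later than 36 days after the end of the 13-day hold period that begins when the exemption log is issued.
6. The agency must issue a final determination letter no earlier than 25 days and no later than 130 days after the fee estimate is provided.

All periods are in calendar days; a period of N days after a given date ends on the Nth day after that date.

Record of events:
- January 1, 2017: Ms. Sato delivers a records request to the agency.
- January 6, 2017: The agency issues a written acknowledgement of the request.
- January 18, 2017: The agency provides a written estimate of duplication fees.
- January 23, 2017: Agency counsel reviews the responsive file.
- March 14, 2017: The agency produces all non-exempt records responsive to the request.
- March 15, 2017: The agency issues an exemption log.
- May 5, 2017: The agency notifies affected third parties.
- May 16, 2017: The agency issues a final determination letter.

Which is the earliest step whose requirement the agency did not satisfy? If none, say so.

Step 1 — counting 10 days from January 1, 2017 (when the request is received) gives a deadline of January 11, 2017; completed January 6, 2017, before the deadline.
Step 2 — counting 90 days from January 16, 2017 (end of the 10-day review period, which began when the acknowledgement is issued on January 6, 2017) gives a deadline of April 16, 2017; completed January 18, 2017, before the deadline.
Step 3 — 11 and 56 days from January 18, 2017 (when the fee estimate is provided) are January 29, 2017 and March 15, 2017 respectively; done March 14, 2017, which is between those dates.
Step 4 — counting 10 days from March 14, 2017 (when the non-exempt records are produced) gives a deadline of March 24, 2017; completed March 15, 2017, before the deadline.
Step 5 — 21 and 36 days from March 28, 2017 (end of the 13-day hold period, which began when the exemption log is issued on March 15, 2017) are April 18, 2017 and May 3, 2017 respectively; May 5, 2017 is 2 days past the end of the window.
Later steps need not be reached.

Step 5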